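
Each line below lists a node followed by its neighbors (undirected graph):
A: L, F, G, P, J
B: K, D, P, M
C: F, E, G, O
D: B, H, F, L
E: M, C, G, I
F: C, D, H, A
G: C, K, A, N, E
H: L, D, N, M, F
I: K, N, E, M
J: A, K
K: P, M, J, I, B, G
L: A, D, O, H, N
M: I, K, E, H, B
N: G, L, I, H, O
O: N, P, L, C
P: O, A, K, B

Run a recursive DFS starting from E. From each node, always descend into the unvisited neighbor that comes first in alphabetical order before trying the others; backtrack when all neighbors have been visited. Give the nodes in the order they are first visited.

E -> C -> F -> A -> G -> K -> B -> D -> H -> L -> N -> I -> M -> O -> P -> J

Visit E
E → C
C → F
F → A
A → G
G → K
K → B
B → D
D → H
H → L
L → N
N → I
I → M
N → O
O → P
K → J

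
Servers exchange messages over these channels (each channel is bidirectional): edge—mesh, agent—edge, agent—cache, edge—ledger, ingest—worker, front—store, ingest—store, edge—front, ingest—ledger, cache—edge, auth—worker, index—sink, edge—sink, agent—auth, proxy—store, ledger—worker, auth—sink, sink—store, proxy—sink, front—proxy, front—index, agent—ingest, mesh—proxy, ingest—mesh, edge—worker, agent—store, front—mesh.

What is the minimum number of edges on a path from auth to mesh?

Level 0: auth
Level 1: agent, sink, worker
Level 2: cache, edge, index, ingest, ledger, proxy, store
Level 3: front, mesh
mesh first appears at level 3.

3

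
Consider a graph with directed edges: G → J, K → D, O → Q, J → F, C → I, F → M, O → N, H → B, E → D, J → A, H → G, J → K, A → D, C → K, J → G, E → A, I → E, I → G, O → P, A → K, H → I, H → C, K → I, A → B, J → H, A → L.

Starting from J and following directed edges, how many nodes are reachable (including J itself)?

13

BFS from J visits: J, K, H, G, F, A, I, D, C, B, M, L, E
Reachable nodes: 13 of 17 total.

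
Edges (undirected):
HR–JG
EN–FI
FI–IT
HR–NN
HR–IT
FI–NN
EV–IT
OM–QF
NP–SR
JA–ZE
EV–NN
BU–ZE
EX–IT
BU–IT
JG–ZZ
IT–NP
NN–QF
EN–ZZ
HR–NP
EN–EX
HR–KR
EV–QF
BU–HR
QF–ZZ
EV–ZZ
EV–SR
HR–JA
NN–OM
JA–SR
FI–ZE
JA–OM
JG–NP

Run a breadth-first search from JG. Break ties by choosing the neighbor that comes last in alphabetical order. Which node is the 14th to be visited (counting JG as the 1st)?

OM

Visit JG; enqueue ZZ, NP, HR → queue [ZZ, NP, HR]
Visit ZZ; enqueue QF, EV, EN → queue [NP, HR, QF, EV, EN]
Visit NP; enqueue SR, IT → queue [HR, QF, EV, EN, SR, IT]
Visit HR; enqueue NN, KR, JA, BU → queue [QF, EV, EN, SR, IT, NN, KR, JA, BU]
Visit QF; enqueue OM → queue [EV, EN, SR, IT, NN, KR, JA, BU, OM]
Visit EV → queue [EN, SR, IT, NN, KR, JA, BU, OM]
Visit EN; enqueue FI, EX → queue [SR, IT, NN, KR, JA, BU, OM, FI, EX]
Visit SR → queue [IT, NN, KR, JA, BU, OM, FI, EX]
Visit IT → queue [NN, KR, JA, BU, OM, FI, EX]
Visit NN → queue [KR, JA, BU, OM, FI, EX]
Visit KR → queue [JA, BU, OM, FI, EX]
Visit JA; enqueue ZE → queue [BU, OM, FI, EX, ZE]
Visit BU → queue [OM, FI, EX, ZE]
Visit OM → queue [FI, EX, ZE]
Visit FI → queue [EX, ZE]
Visit EX → queue [ZE]
Visit ZE → queue []

Visit order: JG, ZZ, NP, HR, QF, EV, EN, SR, IT, NN, KR, JA, BU, OM, FI, EX, ZE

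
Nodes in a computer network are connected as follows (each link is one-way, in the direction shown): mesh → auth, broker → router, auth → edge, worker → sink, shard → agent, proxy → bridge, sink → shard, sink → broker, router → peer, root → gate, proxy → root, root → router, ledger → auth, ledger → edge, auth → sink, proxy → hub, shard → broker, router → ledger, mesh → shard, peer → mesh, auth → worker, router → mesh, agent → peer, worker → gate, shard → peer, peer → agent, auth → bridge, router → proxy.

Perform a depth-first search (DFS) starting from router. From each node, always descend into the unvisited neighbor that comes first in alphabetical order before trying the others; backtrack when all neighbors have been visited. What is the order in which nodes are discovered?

Visit router
router → ledger
ledger → auth
auth → bridge
auth → edge
auth → sink
sink → broker
sink → shard
shard → agent
agent → peer
peer → mesh
auth → worker
worker → gate
router → proxy
proxy → hub
proxy → root

router -> ledger -> auth -> bridge -> edge -> sink -> broker -> shard -> agent -> peer -> mesh -> worker -> gate -> proxy -> hub -> root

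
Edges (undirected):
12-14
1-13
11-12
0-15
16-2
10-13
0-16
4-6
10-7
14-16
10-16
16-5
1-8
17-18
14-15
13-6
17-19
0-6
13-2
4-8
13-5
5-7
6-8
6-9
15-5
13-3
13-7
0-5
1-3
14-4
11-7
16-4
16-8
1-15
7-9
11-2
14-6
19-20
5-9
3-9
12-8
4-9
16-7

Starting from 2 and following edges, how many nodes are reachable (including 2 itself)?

17

BFS from 2 visits: 2, 11, 13, 16, 7, 12, 1, 3, 5, 6, 10, 0, 4, 8, 14, 9, 15
Reachable nodes: 17 of 21 total.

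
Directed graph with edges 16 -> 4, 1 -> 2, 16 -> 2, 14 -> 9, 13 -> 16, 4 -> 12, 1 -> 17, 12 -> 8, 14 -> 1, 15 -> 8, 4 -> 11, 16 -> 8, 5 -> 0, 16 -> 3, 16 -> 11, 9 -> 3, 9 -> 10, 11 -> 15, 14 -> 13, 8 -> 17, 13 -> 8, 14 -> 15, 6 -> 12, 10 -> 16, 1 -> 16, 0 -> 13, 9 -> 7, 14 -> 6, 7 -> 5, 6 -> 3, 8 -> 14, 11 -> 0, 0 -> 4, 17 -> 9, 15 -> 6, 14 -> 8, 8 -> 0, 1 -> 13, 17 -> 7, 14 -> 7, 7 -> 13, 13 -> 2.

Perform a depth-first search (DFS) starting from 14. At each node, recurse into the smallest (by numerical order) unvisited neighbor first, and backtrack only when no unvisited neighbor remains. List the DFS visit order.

14, 1, 2, 13, 8, 0, 4, 11, 15, 6, 3, 12, 17, 7, 5, 9, 10, 16

Visit 14
14 → 1
1 → 2
1 → 13
13 → 8
8 → 0
0 → 4
4 → 11
11 → 15
15 → 6
6 → 3
6 → 12
8 → 17
17 → 7
7 → 5
17 → 9
9 → 10
10 → 16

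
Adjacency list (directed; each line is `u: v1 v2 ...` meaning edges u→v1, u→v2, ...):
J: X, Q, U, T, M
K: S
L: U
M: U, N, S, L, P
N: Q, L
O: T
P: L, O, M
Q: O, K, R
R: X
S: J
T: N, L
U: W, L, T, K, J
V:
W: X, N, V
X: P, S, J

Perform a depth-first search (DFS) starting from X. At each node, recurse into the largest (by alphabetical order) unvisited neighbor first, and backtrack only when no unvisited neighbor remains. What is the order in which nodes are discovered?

X S J U W V N Q R O T L K M P

Visit X
X → S
S → J
J → U
U → W
W → V
W → N
N → Q
Q → R
Q → O
O → T
T → L
Q → K
J → M
M → P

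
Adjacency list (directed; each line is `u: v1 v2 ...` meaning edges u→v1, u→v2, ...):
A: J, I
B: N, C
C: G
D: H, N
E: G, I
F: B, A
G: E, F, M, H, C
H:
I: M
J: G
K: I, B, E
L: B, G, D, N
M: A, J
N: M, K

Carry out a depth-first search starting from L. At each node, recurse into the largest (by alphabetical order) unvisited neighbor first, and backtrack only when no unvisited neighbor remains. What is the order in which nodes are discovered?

L → N → M → J → G → H → F → B → C → A → I → E → K → D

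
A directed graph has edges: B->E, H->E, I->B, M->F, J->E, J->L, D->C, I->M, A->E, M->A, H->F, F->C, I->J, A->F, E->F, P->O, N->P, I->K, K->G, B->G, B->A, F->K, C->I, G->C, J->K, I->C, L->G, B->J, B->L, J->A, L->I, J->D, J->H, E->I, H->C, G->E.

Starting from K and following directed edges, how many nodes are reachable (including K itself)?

BFS from K visits: K, G, E, C, I, F, M, J, B, A, L, H, D
Reachable nodes: 13 of 16 total.

13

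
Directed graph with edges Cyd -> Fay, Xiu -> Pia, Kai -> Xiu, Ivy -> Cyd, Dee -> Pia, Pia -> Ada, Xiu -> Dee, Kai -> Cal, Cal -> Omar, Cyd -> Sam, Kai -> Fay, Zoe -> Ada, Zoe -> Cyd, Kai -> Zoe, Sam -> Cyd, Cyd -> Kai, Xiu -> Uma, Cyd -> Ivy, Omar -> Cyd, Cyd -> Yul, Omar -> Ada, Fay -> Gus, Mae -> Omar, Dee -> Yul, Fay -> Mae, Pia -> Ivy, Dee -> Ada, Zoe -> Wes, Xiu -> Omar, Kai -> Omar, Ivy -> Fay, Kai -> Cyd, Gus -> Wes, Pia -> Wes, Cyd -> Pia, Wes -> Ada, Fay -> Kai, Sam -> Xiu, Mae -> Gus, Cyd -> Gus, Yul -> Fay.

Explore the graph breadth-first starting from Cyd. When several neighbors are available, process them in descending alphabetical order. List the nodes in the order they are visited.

Cyd → Yul → Sam → Pia → Kai → Ivy → Gus → Fay → Xiu → Wes → Ada → Zoe → Omar → Cal → Mae → Uma → Dee

Visit Cyd; enqueue Yul, Sam, Pia, Kai, Ivy, Gus, Fay → queue [Yul, Sam, Pia, Kai, Ivy, Gus, Fay]
Visit Yul → queue [Sam, Pia, Kai, Ivy, Gus, Fay]
Visit Sam; enqueue Xiu → queue [Pia, Kai, Ivy, Gus, Fay, Xiu]
Visit Pia; enqueue Wes, Ada → queue [Kai, Ivy, Gus, Fay, Xiu, Wes, Ada]
Visit Kai; enqueue Zoe, Omar, Cal → queue [Ivy, Gus, Fay, Xiu, Wes, Ada, Zoe, Omar, Cal]
Visit Ivy → queue [Gus, Fay, Xiu, Wes, Ada, Zoe, Omar, Cal]
Visit Gus → queue [Fay, Xiu, Wes, Ada, Zoe, Omar, Cal]
Visit Fay; enqueue Mae → queue [Xiu, Wes, Ada, Zoe, Omar, Cal, Mae]
Visit Xiu; enqueue Uma, Dee → queue [Wes, Ada, Zoe, Omar, Cal, Mae, Uma, Dee]
Visit Wes → queue [Ada, Zoe, Omar, Cal, Mae, Uma, Dee]
Visit Ada → queue [Zoe, Omar, Cal, Mae, Uma, Dee]
Visit Zoe → queue [Omar, Cal, Mae, Uma, Dee]
Visit Omar → queue [Cal, Mae, Uma, Dee]
Visit Cal → queue [Mae, Uma, Dee]
Visit Mae → queue [Uma, Dee]
Visit Uma → queue [Dee]
Visit Dee → queue []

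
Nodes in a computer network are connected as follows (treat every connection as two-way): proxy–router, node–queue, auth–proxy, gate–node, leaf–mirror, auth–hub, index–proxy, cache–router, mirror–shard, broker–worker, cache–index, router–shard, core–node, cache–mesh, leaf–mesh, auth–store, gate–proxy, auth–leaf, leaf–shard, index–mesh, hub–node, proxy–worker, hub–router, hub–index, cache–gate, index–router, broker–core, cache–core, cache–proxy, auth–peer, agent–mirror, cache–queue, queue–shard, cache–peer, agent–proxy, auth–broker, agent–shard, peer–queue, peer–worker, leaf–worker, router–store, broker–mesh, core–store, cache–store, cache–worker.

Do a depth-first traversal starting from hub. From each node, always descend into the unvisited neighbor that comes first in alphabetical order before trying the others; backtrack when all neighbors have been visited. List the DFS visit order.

Visit hub
hub → auth
auth → broker
broker → core
core → cache
cache → gate
gate → node
node → queue
queue → peer
peer → worker
worker → leaf
leaf → mesh
mesh → index
index → proxy
proxy → agent
agent → mirror
mirror → shard
shard → router
router → store

hub -> auth -> broker -> core -> cache -> gate -> node -> queue -> peer -> worker -> leaf -> mesh -> index -> proxy -> agent -> mirror -> shard -> router -> store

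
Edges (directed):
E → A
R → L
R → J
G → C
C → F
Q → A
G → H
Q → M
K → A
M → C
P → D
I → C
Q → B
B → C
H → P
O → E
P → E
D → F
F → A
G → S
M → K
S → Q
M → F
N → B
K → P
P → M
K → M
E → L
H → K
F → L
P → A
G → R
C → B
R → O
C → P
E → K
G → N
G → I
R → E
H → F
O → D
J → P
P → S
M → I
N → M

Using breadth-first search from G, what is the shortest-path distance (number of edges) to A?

3

Level 0: G
Level 1: C, H, I, N, R, S
Level 2: B, E, F, J, K, L, M, O, P, Q
Level 3: A, D
A first appears at level 3.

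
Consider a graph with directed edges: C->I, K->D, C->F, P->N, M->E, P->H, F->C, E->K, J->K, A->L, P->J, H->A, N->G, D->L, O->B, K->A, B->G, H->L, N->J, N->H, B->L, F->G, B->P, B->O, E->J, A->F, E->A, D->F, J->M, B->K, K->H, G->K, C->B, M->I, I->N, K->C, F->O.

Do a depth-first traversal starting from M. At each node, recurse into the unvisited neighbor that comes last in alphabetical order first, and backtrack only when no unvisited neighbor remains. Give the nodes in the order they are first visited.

M, I, N, J, K, H, L, A, F, O, B, P, G, C, D, E

Visit M
M → I
I → N
N → J
J → K
K → H
H → L
H → A
A → F
F → O
O → B
B → P
B → G
F → C
K → D
M → E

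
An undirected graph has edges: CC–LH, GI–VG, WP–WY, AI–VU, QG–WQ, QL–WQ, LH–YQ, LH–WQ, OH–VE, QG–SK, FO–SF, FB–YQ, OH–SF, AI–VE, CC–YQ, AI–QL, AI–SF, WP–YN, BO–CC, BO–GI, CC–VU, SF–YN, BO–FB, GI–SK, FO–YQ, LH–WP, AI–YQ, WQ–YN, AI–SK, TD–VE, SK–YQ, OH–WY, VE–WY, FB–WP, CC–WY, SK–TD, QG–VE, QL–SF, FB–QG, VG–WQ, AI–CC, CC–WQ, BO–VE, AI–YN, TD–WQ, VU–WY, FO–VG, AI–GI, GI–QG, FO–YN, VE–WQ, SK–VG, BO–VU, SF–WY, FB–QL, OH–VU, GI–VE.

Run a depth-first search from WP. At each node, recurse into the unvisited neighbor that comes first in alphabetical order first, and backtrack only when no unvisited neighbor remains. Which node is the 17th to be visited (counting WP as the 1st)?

YQ

Visit WP
WP → FB
FB → BO
BO → CC
CC → AI
AI → GI
GI → QG
QG → SK
SK → TD
TD → VE
VE → OH
OH → SF
SF → FO
FO → VG
VG → WQ
WQ → LH
LH → YQ
WQ → QL
WQ → YN
SF → WY
WY → VU

Visit order: WP, FB, BO, CC, AI, GI, QG, SK, TD, VE, OH, SF, FO, VG, WQ, LH, YQ, QL, YN, WY, VU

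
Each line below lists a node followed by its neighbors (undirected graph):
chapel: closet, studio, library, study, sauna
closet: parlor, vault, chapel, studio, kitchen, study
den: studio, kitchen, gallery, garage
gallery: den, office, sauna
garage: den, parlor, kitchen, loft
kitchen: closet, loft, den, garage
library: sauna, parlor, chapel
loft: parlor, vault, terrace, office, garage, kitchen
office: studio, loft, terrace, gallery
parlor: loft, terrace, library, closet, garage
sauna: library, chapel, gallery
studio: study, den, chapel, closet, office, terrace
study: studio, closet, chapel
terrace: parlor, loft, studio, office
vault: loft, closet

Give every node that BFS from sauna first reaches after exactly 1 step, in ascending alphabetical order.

Level 0: sauna
Level 1: chapel, gallery, library
Level 2: closet, den, office, parlor, studio, study
Level 3: garage, kitchen, loft, terrace, vault

chapel, gallery, library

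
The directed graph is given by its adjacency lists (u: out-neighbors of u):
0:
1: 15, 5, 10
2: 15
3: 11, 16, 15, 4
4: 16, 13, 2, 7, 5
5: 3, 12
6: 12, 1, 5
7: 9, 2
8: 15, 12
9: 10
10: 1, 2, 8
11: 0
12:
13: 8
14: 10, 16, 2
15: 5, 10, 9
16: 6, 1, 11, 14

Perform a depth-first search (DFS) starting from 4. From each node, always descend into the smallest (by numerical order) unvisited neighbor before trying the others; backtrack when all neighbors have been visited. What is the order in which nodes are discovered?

4, 2, 15, 5, 3, 11, 0, 16, 1, 10, 8, 12, 6, 14, 9, 7, 13

Visit 4
4 → 2
2 → 15
15 → 5
5 → 3
3 → 11
11 → 0
3 → 16
16 → 1
1 → 10
10 → 8
8 → 12
16 → 6
16 → 14
15 → 9
4 → 7
4 → 13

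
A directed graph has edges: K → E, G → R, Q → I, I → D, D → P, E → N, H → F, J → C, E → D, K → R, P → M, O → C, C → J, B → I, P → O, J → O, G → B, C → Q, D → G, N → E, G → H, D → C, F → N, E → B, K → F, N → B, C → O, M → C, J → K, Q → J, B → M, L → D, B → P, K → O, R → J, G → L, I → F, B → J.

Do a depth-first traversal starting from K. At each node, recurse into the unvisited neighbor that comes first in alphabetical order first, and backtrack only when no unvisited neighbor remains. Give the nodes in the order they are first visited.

K, E, B, I, D, C, J, O, Q, G, H, F, N, L, R, P, M

Visit K
K → E
E → B
B → I
I → D
D → C
C → J
J → O
C → Q
D → G
G → H
H → F
F → N
G → L
G → R
D → P
P → M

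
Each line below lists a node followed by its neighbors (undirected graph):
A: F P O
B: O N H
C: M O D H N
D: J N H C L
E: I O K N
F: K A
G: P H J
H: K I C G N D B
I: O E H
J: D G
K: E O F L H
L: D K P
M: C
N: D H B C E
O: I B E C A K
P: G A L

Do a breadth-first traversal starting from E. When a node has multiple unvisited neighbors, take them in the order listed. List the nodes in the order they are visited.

E I O K N H B C A F L D G M P J

Visit E; enqueue I, O, K, N → queue [I, O, K, N]
Visit I; enqueue H → queue [O, K, N, H]
Visit O; enqueue B, C, A → queue [K, N, H, B, C, A]
Visit K; enqueue F, L → queue [N, H, B, C, A, F, L]
Visit N; enqueue D → queue [H, B, C, A, F, L, D]
Visit H; enqueue G → queue [B, C, A, F, L, D, G]
Visit B → queue [C, A, F, L, D, G]
Visit C; enqueue M → queue [A, F, L, D, G, M]
Visit A; enqueue P → queue [F, L, D, G, M, P]
Visit F → queue [L, D, G, M, P]
Visit L → queue [D, G, M, P]
Visit D; enqueue J → queue [G, M, P, J]
Visit G → queue [M, P, J]
Visit M → queue [P, J]
Visit P → queue [J]
Visit J → queue []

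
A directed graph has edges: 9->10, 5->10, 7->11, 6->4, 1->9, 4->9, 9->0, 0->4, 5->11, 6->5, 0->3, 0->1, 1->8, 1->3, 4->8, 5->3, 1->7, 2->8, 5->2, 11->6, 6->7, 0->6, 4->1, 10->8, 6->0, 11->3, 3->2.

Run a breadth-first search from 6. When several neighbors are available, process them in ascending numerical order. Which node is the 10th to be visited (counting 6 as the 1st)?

Visit 6; enqueue 0, 4, 5, 7 → queue [0, 4, 5, 7]
Visit 0; enqueue 1, 3 → queue [4, 5, 7, 1, 3]
Visit 4; enqueue 8, 9 → queue [5, 7, 1, 3, 8, 9]
Visit 5; enqueue 2, 10, 11 → queue [7, 1, 3, 8, 9, 2, 10, 11]
Visit 7 → queue [1, 3, 8, 9, 2, 10, 11]
Visit 1 → queue [3, 8, 9, 2, 10, 11]
Visit 3 → queue [8, 9, 2, 10, 11]
Visit 8 → queue [9, 2, 10, 11]
Visit 9 → queue [2, 10, 11]
Visit 2 → queue [10, 11]
Visit 10 → queue [11]
Visit 11 → queue []

Visit order: 6, 0, 4, 5, 7, 1, 3, 8, 9, 2, 10, 11

2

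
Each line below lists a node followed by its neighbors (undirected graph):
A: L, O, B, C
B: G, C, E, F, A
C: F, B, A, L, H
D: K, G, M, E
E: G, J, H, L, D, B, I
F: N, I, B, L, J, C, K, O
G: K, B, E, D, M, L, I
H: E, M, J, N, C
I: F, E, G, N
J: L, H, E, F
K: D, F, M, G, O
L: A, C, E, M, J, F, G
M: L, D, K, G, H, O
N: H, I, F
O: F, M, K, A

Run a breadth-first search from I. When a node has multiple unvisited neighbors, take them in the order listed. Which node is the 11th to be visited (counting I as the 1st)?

O

Visit I; enqueue F, E, G, N → queue [F, E, G, N]
Visit F; enqueue B, L, J, C, K, O → queue [E, G, N, B, L, J, C, K, O]
Visit E; enqueue H, D → queue [G, N, B, L, J, C, K, O, H, D]
Visit G; enqueue M → queue [N, B, L, J, C, K, O, H, D, M]
Visit N → queue [B, L, J, C, K, O, H, D, M]
Visit B; enqueue A → queue [L, J, C, K, O, H, D, M, A]
Visit L → queue [J, C, K, O, H, D, M, A]
Visit J → queue [C, K, O, H, D, M, A]
Visit C → queue [K, O, H, D, M, A]
Visit K → queue [O, H, D, M, A]
Visit O → queue [H, D, M, A]
Visit H → queue [D, M, A]
Visit D → queue [M, A]
Visit M → queue [A]
Visit A → queue []

Visit order: I, F, E, G, N, B, L, J, C, K, O, H, D, M, A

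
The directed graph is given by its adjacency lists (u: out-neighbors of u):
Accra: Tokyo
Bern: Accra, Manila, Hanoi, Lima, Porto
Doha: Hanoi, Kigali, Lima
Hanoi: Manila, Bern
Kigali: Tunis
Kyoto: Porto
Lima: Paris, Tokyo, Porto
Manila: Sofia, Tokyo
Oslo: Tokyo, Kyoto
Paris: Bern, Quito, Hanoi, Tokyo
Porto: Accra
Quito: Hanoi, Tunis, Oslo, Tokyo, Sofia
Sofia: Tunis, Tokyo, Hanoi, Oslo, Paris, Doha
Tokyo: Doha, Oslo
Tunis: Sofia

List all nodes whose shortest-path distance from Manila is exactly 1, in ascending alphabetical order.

Level 0: Manila
Level 1: Sofia, Tokyo
Level 2: Doha, Hanoi, Oslo, Paris, Tunis
Level 3: Bern, Kigali, Kyoto, Lima, Quito
Level 4: Accra, Porto

Sofia, Tokyo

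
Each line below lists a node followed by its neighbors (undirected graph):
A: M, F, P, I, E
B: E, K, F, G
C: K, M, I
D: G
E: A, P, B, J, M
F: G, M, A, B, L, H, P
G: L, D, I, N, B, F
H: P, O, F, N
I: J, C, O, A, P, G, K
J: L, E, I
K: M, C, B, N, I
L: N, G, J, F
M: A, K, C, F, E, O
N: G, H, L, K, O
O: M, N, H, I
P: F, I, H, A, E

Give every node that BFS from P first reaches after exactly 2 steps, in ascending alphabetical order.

Level 0: P
Level 1: A, E, F, H, I
Level 2: B, C, G, J, K, L, M, N, O
Level 3: D

B, C, G, J, K, L, M, N, O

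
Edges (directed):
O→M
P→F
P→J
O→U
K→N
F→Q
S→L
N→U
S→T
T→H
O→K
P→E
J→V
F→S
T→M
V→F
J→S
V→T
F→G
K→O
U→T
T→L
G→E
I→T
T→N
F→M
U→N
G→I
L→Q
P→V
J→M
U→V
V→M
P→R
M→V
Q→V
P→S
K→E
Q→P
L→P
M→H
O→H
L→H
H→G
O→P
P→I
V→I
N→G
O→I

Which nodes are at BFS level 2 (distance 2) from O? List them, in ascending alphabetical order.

Level 0: O
Level 1: H, I, K, M, P, U
Level 2: E, F, G, J, N, R, S, T, V
Level 3: L, Q

E, F, G, J, N, R, S, T, V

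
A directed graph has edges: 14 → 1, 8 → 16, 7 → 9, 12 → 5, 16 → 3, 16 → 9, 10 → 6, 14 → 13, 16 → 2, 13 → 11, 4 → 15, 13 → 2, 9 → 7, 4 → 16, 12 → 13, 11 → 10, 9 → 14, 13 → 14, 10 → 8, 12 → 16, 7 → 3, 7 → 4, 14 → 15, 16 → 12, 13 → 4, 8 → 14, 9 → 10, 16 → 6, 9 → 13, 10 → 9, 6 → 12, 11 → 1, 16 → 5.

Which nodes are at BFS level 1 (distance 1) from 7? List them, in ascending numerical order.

Level 0: 7
Level 1: 3, 4, 9
Level 2: 10, 13, 14, 15, 16
Level 3: 1, 2, 5, 6, 8, 11, 12

3, 4, 9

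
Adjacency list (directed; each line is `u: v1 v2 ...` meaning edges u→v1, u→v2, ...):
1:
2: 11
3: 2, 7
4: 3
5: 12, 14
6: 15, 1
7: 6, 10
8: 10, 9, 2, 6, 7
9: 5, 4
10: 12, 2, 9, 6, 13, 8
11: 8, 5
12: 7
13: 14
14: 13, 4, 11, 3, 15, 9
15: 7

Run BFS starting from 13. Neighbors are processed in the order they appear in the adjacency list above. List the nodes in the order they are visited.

13 → 14 → 4 → 11 → 3 → 15 → 9 → 8 → 5 → 2 → 7 → 10 → 6 → 12 → 1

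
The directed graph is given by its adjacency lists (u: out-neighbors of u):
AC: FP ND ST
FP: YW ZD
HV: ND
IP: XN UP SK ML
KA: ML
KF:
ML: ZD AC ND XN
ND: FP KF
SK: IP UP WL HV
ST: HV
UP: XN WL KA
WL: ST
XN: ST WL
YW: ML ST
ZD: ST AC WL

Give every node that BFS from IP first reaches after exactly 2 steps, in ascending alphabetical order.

AC, HV, KA, ND, ST, WL, ZD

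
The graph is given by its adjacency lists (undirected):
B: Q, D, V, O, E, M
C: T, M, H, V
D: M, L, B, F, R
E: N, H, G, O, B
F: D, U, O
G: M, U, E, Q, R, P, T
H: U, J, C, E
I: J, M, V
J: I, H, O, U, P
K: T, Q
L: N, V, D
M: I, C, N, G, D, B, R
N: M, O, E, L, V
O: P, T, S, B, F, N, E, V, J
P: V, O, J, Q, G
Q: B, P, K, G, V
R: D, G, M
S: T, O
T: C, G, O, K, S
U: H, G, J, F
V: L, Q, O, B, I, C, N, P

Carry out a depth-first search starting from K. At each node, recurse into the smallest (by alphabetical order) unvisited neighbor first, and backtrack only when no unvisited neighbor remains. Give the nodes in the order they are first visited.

Visit K
K → Q
Q → B
B → D
D → F
F → O
O → E
E → G
G → M
M → C
C → H
H → J
J → I
I → V
V → L
L → N
V → P
J → U
C → T
T → S
M → R

K -> Q -> B -> D -> F -> O -> E -> G -> M -> C -> H -> J -> I -> V -> L -> N -> P -> U -> T -> S -> R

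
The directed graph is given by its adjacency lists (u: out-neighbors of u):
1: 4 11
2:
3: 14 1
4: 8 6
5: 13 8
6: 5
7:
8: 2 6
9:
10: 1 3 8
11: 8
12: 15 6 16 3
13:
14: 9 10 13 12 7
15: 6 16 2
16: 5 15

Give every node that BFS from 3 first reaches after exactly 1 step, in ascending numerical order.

1, 14

Level 0: 3
Level 1: 1, 14
Level 2: 4, 7, 9, 10, 11, 12, 13
Level 3: 6, 8, 15, 16
Level 4: 2, 5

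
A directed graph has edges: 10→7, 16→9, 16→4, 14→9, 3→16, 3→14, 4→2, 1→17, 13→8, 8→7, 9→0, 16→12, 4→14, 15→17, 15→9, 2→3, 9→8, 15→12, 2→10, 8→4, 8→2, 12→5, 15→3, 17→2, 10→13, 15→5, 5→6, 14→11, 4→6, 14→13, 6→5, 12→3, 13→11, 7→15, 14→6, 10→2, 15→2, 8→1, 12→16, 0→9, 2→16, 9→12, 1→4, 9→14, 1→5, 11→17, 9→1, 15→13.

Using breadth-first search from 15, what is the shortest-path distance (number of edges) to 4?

Level 0: 15
Level 1: 2, 3, 5, 9, 12, 13, 17
Level 2: 0, 1, 6, 8, 10, 11, 14, 16
Level 3: 4, 7
4 first appears at level 3.

3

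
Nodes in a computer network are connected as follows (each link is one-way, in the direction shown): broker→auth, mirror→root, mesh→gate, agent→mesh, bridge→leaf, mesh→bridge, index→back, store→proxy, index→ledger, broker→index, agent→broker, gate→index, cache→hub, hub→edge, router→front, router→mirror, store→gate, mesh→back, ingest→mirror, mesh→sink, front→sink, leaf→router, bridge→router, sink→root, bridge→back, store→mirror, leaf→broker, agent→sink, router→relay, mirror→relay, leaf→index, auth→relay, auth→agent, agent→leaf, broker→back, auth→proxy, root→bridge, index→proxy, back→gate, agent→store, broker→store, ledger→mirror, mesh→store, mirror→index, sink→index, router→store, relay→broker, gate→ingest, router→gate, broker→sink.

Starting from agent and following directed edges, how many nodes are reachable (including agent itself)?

19

BFS from agent visits: agent, broker, leaf, mesh, sink, store, auth, back, index, router, bridge, gate, root, mirror, proxy, relay, ledger, front, ingest
Reachable nodes: 19 of 22 total.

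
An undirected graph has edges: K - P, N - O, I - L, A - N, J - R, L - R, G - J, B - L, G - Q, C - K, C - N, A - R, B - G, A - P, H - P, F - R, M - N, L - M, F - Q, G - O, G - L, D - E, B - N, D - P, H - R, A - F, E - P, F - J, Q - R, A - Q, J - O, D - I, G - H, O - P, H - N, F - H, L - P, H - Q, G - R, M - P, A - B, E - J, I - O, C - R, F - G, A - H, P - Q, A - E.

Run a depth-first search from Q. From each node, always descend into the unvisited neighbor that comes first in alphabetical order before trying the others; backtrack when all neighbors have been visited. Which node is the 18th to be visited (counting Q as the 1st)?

Visit Q
Q → A
A → B
B → G
G → F
F → H
H → N
N → C
C → K
K → P
P → D
D → E
E → J
J → O
O → I
I → L
L → M
L → R

Visit order: Q, A, B, G, F, H, N, C, K, P, D, E, J, O, I, L, M, R

R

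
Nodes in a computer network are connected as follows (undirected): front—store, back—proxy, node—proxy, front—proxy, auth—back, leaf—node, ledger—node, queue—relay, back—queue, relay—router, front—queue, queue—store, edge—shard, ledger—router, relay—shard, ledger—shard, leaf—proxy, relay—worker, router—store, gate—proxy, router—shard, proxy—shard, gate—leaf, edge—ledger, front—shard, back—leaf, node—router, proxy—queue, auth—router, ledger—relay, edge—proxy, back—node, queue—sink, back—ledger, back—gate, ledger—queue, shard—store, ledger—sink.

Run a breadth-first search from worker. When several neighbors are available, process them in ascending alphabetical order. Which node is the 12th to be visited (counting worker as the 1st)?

Visit worker; enqueue relay → queue [relay]
Visit relay; enqueue ledger, queue, router, shard → queue [ledger, queue, router, shard]
Visit ledger; enqueue back, edge, node, sink → queue [queue, router, shard, back, edge, node, sink]
Visit queue; enqueue front, proxy, store → queue [router, shard, back, edge, node, sink, front, proxy, store]
Visit router; enqueue auth → queue [shard, back, edge, node, sink, front, proxy, store, auth]
Visit shard → queue [back, edge, node, sink, front, proxy, store, auth]
Visit back; enqueue gate, leaf → queue [edge, node, sink, front, proxy, store, auth, gate, leaf]
Visit edge → queue [node, sink, front, proxy, store, auth, gate, leaf]
Visit node → queue [sink, front, proxy, store, auth, gate, leaf]
Visit sink → queue [front, proxy, store, auth, gate, leaf]
Visit front → queue [proxy, store, auth, gate, leaf]
Visit proxy → queue [store, auth, gate, leaf]
Visit store → queue [auth, gate, leaf]
Visit auth → queue [gate, leaf]
Visit gate → queue [leaf]
Visit leaf → queue []

Visit order: worker, relay, ledger, queue, router, shard, back, edge, node, sink, front, proxy, store, auth, gate, leaf

proxy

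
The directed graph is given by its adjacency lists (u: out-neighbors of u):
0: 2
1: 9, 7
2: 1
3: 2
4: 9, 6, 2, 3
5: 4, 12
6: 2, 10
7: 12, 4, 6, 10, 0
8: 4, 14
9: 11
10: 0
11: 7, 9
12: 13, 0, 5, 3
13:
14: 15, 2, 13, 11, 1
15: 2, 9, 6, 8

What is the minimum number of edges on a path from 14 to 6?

Level 0: 14
Level 1: 1, 2, 11, 13, 15
Level 2: 6, 7, 8, 9
Level 3: 0, 4, 10, 12
Level 4: 3, 5
6 first appears at level 2.

2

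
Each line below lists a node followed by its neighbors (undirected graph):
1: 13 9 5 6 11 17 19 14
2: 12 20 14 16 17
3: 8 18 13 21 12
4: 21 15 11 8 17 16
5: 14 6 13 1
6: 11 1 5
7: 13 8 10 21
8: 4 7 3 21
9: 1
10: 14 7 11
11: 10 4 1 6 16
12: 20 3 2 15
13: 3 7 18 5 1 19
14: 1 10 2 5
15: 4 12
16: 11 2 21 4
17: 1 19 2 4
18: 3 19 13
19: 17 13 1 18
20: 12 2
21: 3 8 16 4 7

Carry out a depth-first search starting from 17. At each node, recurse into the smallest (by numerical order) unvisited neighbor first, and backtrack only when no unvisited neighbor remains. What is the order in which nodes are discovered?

17 -> 1 -> 5 -> 6 -> 11 -> 4 -> 8 -> 3 -> 12 -> 2 -> 14 -> 10 -> 7 -> 13 -> 18 -> 19 -> 21 -> 16 -> 20 -> 15 -> 9

Visit 17
17 → 1
1 → 5
5 → 6
6 → 11
11 → 4
4 → 8
8 → 3
3 → 12
12 → 2
2 → 14
14 → 10
10 → 7
7 → 13
13 → 18
18 → 19
7 → 21
21 → 16
2 → 20
12 → 15
1 → 9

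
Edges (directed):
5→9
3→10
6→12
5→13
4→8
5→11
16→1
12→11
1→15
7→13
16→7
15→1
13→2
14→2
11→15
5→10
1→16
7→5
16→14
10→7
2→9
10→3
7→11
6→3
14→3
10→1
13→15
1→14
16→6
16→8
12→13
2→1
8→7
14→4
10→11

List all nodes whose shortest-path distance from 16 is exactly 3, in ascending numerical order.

9, 10

Level 0: 16
Level 1: 1, 6, 7, 8, 14
Level 2: 2, 3, 4, 5, 11, 12, 13, 15
Level 3: 9, 10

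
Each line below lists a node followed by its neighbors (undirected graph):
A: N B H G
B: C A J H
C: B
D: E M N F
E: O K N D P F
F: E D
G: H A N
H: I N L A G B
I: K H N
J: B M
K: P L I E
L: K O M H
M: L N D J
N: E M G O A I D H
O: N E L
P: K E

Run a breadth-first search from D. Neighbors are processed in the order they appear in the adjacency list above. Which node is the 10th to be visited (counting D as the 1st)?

J

Visit D; enqueue E, M, N, F → queue [E, M, N, F]
Visit E; enqueue O, K, P → queue [M, N, F, O, K, P]
Visit M; enqueue L, J → queue [N, F, O, K, P, L, J]
Visit N; enqueue G, A, I, H → queue [F, O, K, P, L, J, G, A, I, H]
Visit F → queue [O, K, P, L, J, G, A, I, H]
Visit O → queue [K, P, L, J, G, A, I, H]
Visit K → queue [P, L, J, G, A, I, H]
Visit P → queue [L, J, G, A, I, H]
Visit L → queue [J, G, A, I, H]
Visit J; enqueue B → queue [G, A, I, H, B]
Visit G → queue [A, I, H, B]
Visit A → queue [I, H, B]
Visit I → queue [H, B]
Visit H → queue [B]
Visit B; enqueue C → queue [C]
Visit C → queue []

Visit order: D, E, M, N, F, O, K, P, L, J, G, A, I, H, B, C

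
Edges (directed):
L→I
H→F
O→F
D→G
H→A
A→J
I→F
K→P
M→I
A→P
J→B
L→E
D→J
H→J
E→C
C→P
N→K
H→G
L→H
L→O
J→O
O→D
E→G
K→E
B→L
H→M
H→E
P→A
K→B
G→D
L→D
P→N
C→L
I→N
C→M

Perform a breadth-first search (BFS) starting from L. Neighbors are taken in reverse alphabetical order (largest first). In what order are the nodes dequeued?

L O I H E D F N M J G A C K B P

Visit L; enqueue O, I, H, E, D → queue [O, I, H, E, D]
Visit O; enqueue F → queue [I, H, E, D, F]
Visit I; enqueue N → queue [H, E, D, F, N]
Visit H; enqueue M, J, G, A → queue [E, D, F, N, M, J, G, A]
Visit E; enqueue C → queue [D, F, N, M, J, G, A, C]
Visit D → queue [F, N, M, J, G, A, C]
Visit F → queue [N, M, J, G, A, C]
Visit N; enqueue K → queue [M, J, G, A, C, K]
Visit M → queue [J, G, A, C, K]
Visit J; enqueue B → queue [G, A, C, K, B]
Visit G → queue [A, C, K, B]
Visit A; enqueue P → queue [C, K, B, P]
Visit C → queue [K, B, P]
Visit K → queue [B, P]
Visit B → queue [P]
Visit P → queue []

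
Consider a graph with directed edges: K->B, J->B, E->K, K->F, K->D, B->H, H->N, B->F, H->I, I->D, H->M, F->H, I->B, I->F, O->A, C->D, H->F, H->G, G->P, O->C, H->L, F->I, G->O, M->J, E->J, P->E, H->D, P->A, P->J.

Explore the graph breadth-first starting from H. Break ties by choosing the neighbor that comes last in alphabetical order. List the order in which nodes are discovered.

Visit H; enqueue N, M, L, I, G, F, D → queue [N, M, L, I, G, F, D]
Visit N → queue [M, L, I, G, F, D]
Visit M; enqueue J → queue [L, I, G, F, D, J]
Visit L → queue [I, G, F, D, J]
Visit I; enqueue B → queue [G, F, D, J, B]
Visit G; enqueue P, O → queue [F, D, J, B, P, O]
Visit F → queue [D, J, B, P, O]
Visit D → queue [J, B, P, O]
Visit J → queue [B, P, O]
Visit B → queue [P, O]
Visit P; enqueue E, A → queue [O, E, A]
Visit O; enqueue C → queue [E, A, C]
Visit E; enqueue K → queue [A, C, K]
Visit A → queue [C, K]
Visit C → queue [K]
Visit K → queue []

H, N, M, L, I, G, F, D, J, B, P, O, E, A, C, K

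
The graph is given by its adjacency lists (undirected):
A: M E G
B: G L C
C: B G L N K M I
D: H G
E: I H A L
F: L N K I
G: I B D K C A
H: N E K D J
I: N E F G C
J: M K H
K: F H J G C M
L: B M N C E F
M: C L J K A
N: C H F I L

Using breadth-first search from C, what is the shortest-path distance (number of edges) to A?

2

Level 0: C
Level 1: B, G, I, K, L, M, N
Level 2: A, D, E, F, H, J
A first appears at level 2.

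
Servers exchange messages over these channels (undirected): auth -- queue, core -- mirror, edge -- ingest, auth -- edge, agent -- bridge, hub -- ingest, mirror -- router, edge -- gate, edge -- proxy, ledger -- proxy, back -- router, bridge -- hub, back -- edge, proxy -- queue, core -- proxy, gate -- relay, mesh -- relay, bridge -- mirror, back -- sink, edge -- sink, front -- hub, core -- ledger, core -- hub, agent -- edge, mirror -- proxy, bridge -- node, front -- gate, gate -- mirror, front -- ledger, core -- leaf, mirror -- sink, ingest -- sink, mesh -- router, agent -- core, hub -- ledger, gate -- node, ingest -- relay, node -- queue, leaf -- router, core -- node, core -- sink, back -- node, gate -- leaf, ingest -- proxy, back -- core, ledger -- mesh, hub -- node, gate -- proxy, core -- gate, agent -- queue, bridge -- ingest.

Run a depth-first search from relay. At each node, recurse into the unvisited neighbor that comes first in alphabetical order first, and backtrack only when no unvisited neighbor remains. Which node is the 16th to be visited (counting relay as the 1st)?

proxy

Visit relay
relay → gate
gate → core
core → agent
agent → bridge
bridge → hub
hub → front
front → ledger
ledger → mesh
mesh → router
router → back
back → edge
edge → auth
auth → queue
queue → node
queue → proxy
proxy → ingest
ingest → sink
sink → mirror
router → leaf

Visit order: relay, gate, core, agent, bridge, hub, front, ledger, mesh, router, back, edge, auth, queue, node, proxy, ingest, sink, mirror, leaf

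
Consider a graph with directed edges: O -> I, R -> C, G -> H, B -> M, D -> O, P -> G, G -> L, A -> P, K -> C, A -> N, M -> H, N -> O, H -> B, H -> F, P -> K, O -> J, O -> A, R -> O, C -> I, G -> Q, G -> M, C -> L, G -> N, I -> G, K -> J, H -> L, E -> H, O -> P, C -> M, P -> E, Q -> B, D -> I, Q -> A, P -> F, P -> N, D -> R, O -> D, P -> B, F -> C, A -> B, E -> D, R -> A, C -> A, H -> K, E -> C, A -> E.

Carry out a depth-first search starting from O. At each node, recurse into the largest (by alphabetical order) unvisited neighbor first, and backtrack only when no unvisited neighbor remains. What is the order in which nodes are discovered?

Visit O
O → P
P → N
P → K
K → J
K → C
C → M
M → H
H → L
H → F
H → B
C → I
I → G
G → Q
Q → A
A → E
E → D
D → R

O P N K J C M H L F B I G Q A E D R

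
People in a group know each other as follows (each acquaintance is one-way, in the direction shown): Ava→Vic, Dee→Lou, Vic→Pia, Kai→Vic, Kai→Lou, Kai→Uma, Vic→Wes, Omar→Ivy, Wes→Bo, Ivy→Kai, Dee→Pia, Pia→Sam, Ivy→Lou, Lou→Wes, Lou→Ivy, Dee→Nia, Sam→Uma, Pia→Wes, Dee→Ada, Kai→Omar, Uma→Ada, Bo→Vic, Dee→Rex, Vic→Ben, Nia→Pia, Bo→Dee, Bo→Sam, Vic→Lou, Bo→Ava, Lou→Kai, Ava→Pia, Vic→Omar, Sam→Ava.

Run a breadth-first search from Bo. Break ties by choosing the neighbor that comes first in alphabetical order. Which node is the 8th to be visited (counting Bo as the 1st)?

Lou

Visit Bo; enqueue Ava, Dee, Sam, Vic → queue [Ava, Dee, Sam, Vic]
Visit Ava; enqueue Pia → queue [Dee, Sam, Vic, Pia]
Visit Dee; enqueue Ada, Lou, Nia, Rex → queue [Sam, Vic, Pia, Ada, Lou, Nia, Rex]
Visit Sam; enqueue Uma → queue [Vic, Pia, Ada, Lou, Nia, Rex, Uma]
Visit Vic; enqueue Ben, Omar, Wes → queue [Pia, Ada, Lou, Nia, Rex, Uma, Ben, Omar, Wes]
Visit Pia → queue [Ada, Lou, Nia, Rex, Uma, Ben, Omar, Wes]
Visit Ada → queue [Lou, Nia, Rex, Uma, Ben, Omar, Wes]
Visit Lou; enqueue Ivy, Kai → queue [Nia, Rex, Uma, Ben, Omar, Wes, Ivy, Kai]
Visit Nia → queue [Rex, Uma, Ben, Omar, Wes, Ivy, Kai]
Visit Rex → queue [Uma, Ben, Omar, Wes, Ivy, Kai]
Visit Uma → queue [Ben, Omar, Wes, Ivy, Kai]
Visit Ben → queue [Omar, Wes, Ivy, Kai]
Visit Omar → queue [Wes, Ivy, Kai]
Visit Wes → queue [Ivy, Kai]
Visit Ivy → queue [Kai]
Visit Kai → queue []

Visit order: Bo, Ava, Dee, Sam, Vic, Pia, Ada, Lou, Nia, Rex, Uma, Ben, Omar, Wes, Ivy, Kai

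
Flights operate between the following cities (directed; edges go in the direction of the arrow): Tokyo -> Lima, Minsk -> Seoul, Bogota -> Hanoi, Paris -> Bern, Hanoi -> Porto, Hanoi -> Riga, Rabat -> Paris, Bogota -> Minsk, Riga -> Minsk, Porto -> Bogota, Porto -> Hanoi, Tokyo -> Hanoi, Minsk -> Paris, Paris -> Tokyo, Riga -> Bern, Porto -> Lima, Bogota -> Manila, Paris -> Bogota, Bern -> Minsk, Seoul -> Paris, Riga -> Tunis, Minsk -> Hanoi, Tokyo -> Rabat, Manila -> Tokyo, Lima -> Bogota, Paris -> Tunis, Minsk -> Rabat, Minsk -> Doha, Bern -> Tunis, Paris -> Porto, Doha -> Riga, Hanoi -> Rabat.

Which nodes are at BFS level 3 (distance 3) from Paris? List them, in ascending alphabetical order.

Level 0: Paris
Level 1: Bern, Bogota, Porto, Tokyo, Tunis
Level 2: Hanoi, Lima, Manila, Minsk, Rabat
Level 3: Doha, Riga, Seoul

Doha, Riga, Seoul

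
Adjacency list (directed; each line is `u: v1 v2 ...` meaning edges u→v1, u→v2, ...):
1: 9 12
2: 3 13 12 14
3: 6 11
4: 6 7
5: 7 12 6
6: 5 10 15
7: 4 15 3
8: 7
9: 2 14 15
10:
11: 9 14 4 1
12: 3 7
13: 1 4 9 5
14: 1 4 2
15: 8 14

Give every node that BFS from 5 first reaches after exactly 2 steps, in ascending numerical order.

Level 0: 5
Level 1: 6, 7, 12
Level 2: 3, 4, 10, 15
Level 3: 8, 11, 14
Level 4: 1, 2, 9
Level 5: 13

3, 4, 10, 15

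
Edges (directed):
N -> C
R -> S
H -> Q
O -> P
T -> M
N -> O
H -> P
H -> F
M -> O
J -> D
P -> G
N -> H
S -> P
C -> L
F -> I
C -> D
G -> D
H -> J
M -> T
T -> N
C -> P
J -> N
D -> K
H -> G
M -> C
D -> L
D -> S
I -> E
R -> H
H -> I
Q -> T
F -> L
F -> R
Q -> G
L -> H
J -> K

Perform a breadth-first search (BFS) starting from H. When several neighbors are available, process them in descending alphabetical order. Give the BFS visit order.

H → Q → P → J → I → G → F → T → N → K → D → E → R → L → M → O → C → S

Visit H; enqueue Q, P, J, I, G, F → queue [Q, P, J, I, G, F]
Visit Q; enqueue T → queue [P, J, I, G, F, T]
Visit P → queue [J, I, G, F, T]
Visit J; enqueue N, K, D → queue [I, G, F, T, N, K, D]
Visit I; enqueue E → queue [G, F, T, N, K, D, E]
Visit G → queue [F, T, N, K, D, E]
Visit F; enqueue R, L → queue [T, N, K, D, E, R, L]
Visit T; enqueue M → queue [N, K, D, E, R, L, M]
Visit N; enqueue O, C → queue [K, D, E, R, L, M, O, C]
Visit K → queue [D, E, R, L, M, O, C]
Visit D; enqueue S → queue [E, R, L, M, O, C, S]
Visit E → queue [R, L, M, O, C, S]
Visit R → queue [L, M, O, C, S]
Visit L → queue [M, O, C, S]
Visit M → queue [O, C, S]
Visit O → queue [C, S]
Visit C → queue [S]
Visit S → queue []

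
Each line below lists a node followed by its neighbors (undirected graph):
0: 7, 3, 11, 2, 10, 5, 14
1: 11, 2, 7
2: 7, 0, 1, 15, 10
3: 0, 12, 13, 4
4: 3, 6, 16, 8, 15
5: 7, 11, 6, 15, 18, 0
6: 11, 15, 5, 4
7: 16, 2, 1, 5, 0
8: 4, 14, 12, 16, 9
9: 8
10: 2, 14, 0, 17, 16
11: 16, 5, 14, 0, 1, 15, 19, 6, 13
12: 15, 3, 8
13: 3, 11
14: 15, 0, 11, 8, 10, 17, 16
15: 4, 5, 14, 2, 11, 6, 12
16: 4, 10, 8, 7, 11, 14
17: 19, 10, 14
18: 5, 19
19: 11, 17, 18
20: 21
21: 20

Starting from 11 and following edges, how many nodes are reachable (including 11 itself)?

20

BFS from 11 visits: 11, 19, 16, 15, 14, 13, 6, 5, 1, 0, 18, 17, 10, 8, 7, 4, 12, 2, 3, 9
Reachable nodes: 20 of 22 total.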